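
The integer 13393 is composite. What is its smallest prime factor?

13393 is odd.
Digit sum 19, not divisible by 3.
Ends in 3: not divisible by 5.
7: 13393 = 7·1913 + 2
11: 13393 = 11·1217 + 6
13: 13393 = 13·1030 + 3
17: 13393 = 17·787 + 14
19: 13393 = 19·704 + 17
23: 13393 = 23·582 + 7
29: 13393 = 29·461 + 24
31: 13393 = 31·432 + 1
37: 13393 = 37·361 + 36
41: 13393 = 41·326 + 27
43: 13393 = 43·311 + 20
47: 13393 = 47·284 + 45
53: 13393 = 53·252 + 37
59: 13393 = 59·227

59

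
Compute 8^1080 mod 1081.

570

8^1 ≡ 8 (mod 1081)
8^2 ≡ 8^2 = 64 ≡ 64 (mod 1081)
8^4 ≡ 64^2 = 4096 ≡ 853 (mod 1081)
8^8 ≡ 853^2 = 727609 ≡ 96 (mod 1081)
8^16 ≡ 96^2 = 9216 ≡ 568 (mod 1081)
8^32 ≡ 568^2 = 322624 ≡ 486 (mod 1081)
8^64 ≡ 486^2 = 236196 ≡ 538 (mod 1081)
8^128 ≡ 538^2 = 289444 ≡ 817 (mod 1081)
8^256 ≡ 817^2 = 667489 ≡ 512 (mod 1081)
8^512 ≡ 512^2 = 262144 ≡ 542 (mod 1081)
8^1024 ≡ 542^2 = 293764 ≡ 813 (mod 1081)
1080 = 1024 + 32 + 16 + 8 in binary powers of 2.
So 8^1080 ≡ 813 · 486 · 568 · 96 ≡ 570 (mod 1081).
Since 570 ≠ 1, base 8 is a Fermat witness: 1081 is composite.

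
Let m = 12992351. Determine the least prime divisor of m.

12992351 is odd.
Digit sum 32, not divisible by 3.
Ends in 1: not divisible by 5.
7: 12992351 = 7·1856050 + 1
11: 12992351 = 11·1181122 + 9
13: 12992351 = 13·999411 + 8
17: 12992351 = 17·764255 + 16
19: 12992351 = 19·683807 + 18
23: 12992351 = 23·564884 + 19
29: 12992351 = 29·448012 + 3
31: 12992351 = 31·419108 + 3
37: 12992351 = 37·351144 + 23
41: 12992351 = 41·316886 + 25
43: 12992351 = 43·302147 + 30
47: 12992351 = 47·276433

47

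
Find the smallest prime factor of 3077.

3077 is odd.
Digit sum 17, not divisible by 3.
Ends in 7: not divisible by 5.
7: 3077 = 7·439 + 4
11: 3077 = 11·279 + 8
13: 3077 = 13·236 + 9
17: 3077 = 17·181

17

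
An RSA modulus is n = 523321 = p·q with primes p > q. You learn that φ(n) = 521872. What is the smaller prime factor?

φ(n) = (p−1)(q−1) = n − (p+q) + 1, so p + q = 523321 − 521872 + 1 = 1450.
p and q are the roots of t² − 1450t + 523321 = 0.
Discriminant: 1450² − 4·523321 = 2102500 − 2093284 = 9216; √9216 = 96.
q = (1450 − 96)/2 = 677, p = (1450 + 96)/2 = 773.
Check: 677 · 773 = 523321.

677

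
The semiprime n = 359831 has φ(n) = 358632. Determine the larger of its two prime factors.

613

φ(n) = (p−1)(q−1) = n − (p+q) + 1, so p + q = 359831 − 358632 + 1 = 1200.
p and q are the roots of t² − 1200t + 359831 = 0.
Discriminant: 1200² − 4·359831 = 1440000 − 1439324 = 676; √676 = 26.
q = (1200 − 26)/2 = 587, p = (1200 + 26)/2 = 613.
Check: 587 · 613 = 359831.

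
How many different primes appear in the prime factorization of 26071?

26071 = 29^2 · 31
26071 = 29^2 · 31, which has 2 distinct prime factors.

2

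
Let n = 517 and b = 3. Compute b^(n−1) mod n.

487

3^1 ≡ 3 (mod 517)
3^2 ≡ 3^2 = 9 ≡ 9 (mod 517)
3^4 ≡ 9^2 = 81 ≡ 81 (mod 517)
3^8 ≡ 81^2 = 6561 ≡ 357 (mod 517)
3^16 ≡ 357^2 = 127449 ≡ 267 (mod 517)
3^32 ≡ 267^2 = 71289 ≡ 460 (mod 517)
3^64 ≡ 460^2 = 211600 ≡ 147 (mod 517)
3^128 ≡ 147^2 = 21609 ≡ 412 (mod 517)
3^256 ≡ 412^2 = 169744 ≡ 168 (mod 517)
3^512 ≡ 168^2 = 28224 ≡ 306 (mod 517)
516 = 512 + 4 in binary powers of 2.
So 3^516 ≡ 306 · 81 ≡ 487 (mod 517).
Since 487 ≠ 1, base 3 is a Fermat witness: 517 is composite.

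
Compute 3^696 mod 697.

3^1 ≡ 3 (mod 697)
3^2 ≡ 3^2 = 9 ≡ 9 (mod 697)
3^4 ≡ 9^2 = 81 ≡ 81 (mod 697)
3^8 ≡ 81^2 = 6561 ≡ 288 (mod 697)
3^16 ≡ 288^2 = 82944 ≡ 1 (mod 697)
3^32 ≡ 1^2 = 1 ≡ 1 (mod 697)
3^64 ≡ 1^2 = 1 ≡ 1 (mod 697)
3^128 ≡ 1^2 = 1 ≡ 1 (mod 697)
3^256 ≡ 1^2 = 1 ≡ 1 (mod 697)
3^512 ≡ 1^2 = 1 ≡ 1 (mod 697)
696 = 512 + 128 + 32 + 16 + 8 in binary powers of 2.
So 3^696 ≡ 1 · 1 · 1 · 1 · 288 ≡ 288 (mod 697).
Since 288 ≠ 1, base 3 is a Fermat witness: 697 is composite.

288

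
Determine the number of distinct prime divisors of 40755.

40755 = 3 · 13585
13585 = 5 · 2717
2717 = 11 · 247
247 = 13 · 19
40755 = 3 · 5 · 11 · 13 · 19, which has 5 distinct prime factors.

5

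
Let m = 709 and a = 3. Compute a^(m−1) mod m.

1

3^1 ≡ 3 (mod 709)
3^2 ≡ 3^2 = 9 ≡ 9 (mod 709)
3^4 ≡ 9^2 = 81 ≡ 81 (mod 709)
3^8 ≡ 81^2 = 6561 ≡ 180 (mod 709)
3^16 ≡ 180^2 = 32400 ≡ 495 (mod 709)
3^32 ≡ 495^2 = 245025 ≡ 420 (mod 709)
3^64 ≡ 420^2 = 176400 ≡ 568 (mod 709)
3^128 ≡ 568^2 = 322624 ≡ 29 (mod 709)
3^256 ≡ 29^2 = 841 ≡ 132 (mod 709)
3^512 ≡ 132^2 = 17424 ≡ 408 (mod 709)
708 = 512 + 128 + 64 + 4 in binary powers of 2.
So 3^708 ≡ 408 · 29 · 568 · 81 ≡ 1 (mod 709).
Since the result is 1, base 3 gives no evidence that 709 is composite.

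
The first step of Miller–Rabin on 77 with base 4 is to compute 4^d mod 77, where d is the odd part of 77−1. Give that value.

25

77 − 1 = 76 = 2^2 · 19, so d = 19.
4^1 ≡ 4 (mod 77)
4^2 ≡ 4^2 = 16 ≡ 16 (mod 77)
4^4 ≡ 16^2 = 256 ≡ 25 (mod 77)
4^8 ≡ 25^2 = 625 ≡ 9 (mod 77)
4^16 ≡ 9^2 = 81 ≡ 4 (mod 77)
19 = 16 + 2 + 1 in binary powers of 2.
So 4^19 ≡ 4 · 16 · 4 ≡ 25 (mod 77).
Squaring chain: 25 → 9; never reaches −1, so base 4 is a Miller–Rabin witness that 77 is composite.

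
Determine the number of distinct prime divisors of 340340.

340340 = 2^2 · 85085
85085 = 5 · 17017
17017 = 7 · 2431
2431 = 11 · 221
221 = 13 · 17
340340 = 2^2 · 5 · 7 · 11 · 13 · 17, which has 6 distinct prime factors.

6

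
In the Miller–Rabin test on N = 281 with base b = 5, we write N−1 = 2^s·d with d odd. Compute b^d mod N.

228

281 − 1 = 280 = 2^3 · 35, so d = 35.
5^1 ≡ 5 (mod 281)
5^2 ≡ 5^2 = 25 ≡ 25 (mod 281)
5^4 ≡ 25^2 = 625 ≡ 63 (mod 281)
5^8 ≡ 63^2 = 3969 ≡ 35 (mod 281)
5^16 ≡ 35^2 = 1225 ≡ 101 (mod 281)
5^32 ≡ 101^2 = 10201 ≡ 85 (mod 281)
35 = 32 + 2 + 1 in binary powers of 2.
So 5^35 ≡ 85 · 25 · 5 ≡ 228 (mod 281).
Squaring chain: 228 → 280 → 1; reaches −1, so base 5 does not prove 281 composite.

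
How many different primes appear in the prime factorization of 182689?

3

182689 = 13^2 · 1081
1081 = 23 · 47
182689 = 13^2 · 23 · 47, which has 3 distinct prime factors.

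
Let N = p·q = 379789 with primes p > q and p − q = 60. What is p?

647

Since p = q + 60, we have 379789 = q(q + 60), so q² + 60q − 379789 = 0.
Discriminant: 60² + 4·379789 = 3600 + 1519156 = 1522756; √1522756 = 1234.
q = (−60 + 1234)/2 = 587, and p = q + 60 = 647.
Check: 587 · 647 = 379789.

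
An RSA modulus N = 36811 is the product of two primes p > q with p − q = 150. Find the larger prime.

Since p = q + 150, we have 36811 = q(q + 150), so q² + 150q − 36811 = 0.
Discriminant: 150² + 4·36811 = 22500 + 147244 = 169744; √169744 = 412.
q = (−150 + 412)/2 = 131, and p = q + 150 = 281.
Check: 131 · 281 = 36811.

281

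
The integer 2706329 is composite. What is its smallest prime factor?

2706329 is odd.
Digit sum 29, not divisible by 3.
Ends in 9: not divisible by 5.
7: 2706329 = 7·386618 + 3
11: 2706329 = 11·246029 + 10
13: 2706329 = 13·208179 + 2
17: 2706329 = 17·159195 + 14
19: 2706329 = 19·142438 + 7
23: 2706329 = 23·117666 + 11
29: 2706329 = 29·93321 + 20
31: 2706329 = 31·87300 + 29
37: 2706329 = 37·73144 + 1
41: 2706329 = 41·66008 + 1
43: 2706329 = 43·62937 + 38
47: 2706329 = 47·57581 + 22
53: 2706329 = 53·51062 + 43
59: 2706329 = 59·45869 + 58
61: 2706329 = 61·44366 + 3
67: 2706329 = 67·40392 + 65
71: 2706329 = 71·38117 + 22
73: 2706329 = 73·37073

73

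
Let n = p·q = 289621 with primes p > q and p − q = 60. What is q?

509

Since p = q + 60, we have 289621 = q(q + 60), so q² + 60q − 289621 = 0.
Discriminant: 60² + 4·289621 = 3600 + 1158484 = 1162084; √1162084 = 1078.
q = (−60 + 1078)/2 = 509, and p = q + 60 = 569.
Check: 509 · 569 = 289621.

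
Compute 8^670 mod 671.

243

8^1 ≡ 8 (mod 671)
8^2 ≡ 8^2 = 64 ≡ 64 (mod 671)
8^4 ≡ 64^2 = 4096 ≡ 70 (mod 671)
8^8 ≡ 70^2 = 4900 ≡ 203 (mod 671)
8^16 ≡ 203^2 = 41209 ≡ 278 (mod 671)
8^32 ≡ 278^2 = 77284 ≡ 119 (mod 671)
8^64 ≡ 119^2 = 14161 ≡ 70 (mod 671)
8^128 ≡ 70^2 = 4900 ≡ 203 (mod 671)
8^256 ≡ 203^2 = 41209 ≡ 278 (mod 671)
8^512 ≡ 278^2 = 77284 ≡ 119 (mod 671)
670 = 512 + 128 + 16 + 8 + 4 + 2 in binary powers of 2.
So 8^670 ≡ 119 · 203 · 278 · 203 · 70 · 64 ≡ 243 (mod 671).
Since 243 ≠ 1, base 8 is a Fermat witness: 671 is composite.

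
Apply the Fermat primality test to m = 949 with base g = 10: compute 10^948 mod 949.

729

10^1 ≡ 10 (mod 949)
10^2 ≡ 10^2 = 100 ≡ 100 (mod 949)
10^4 ≡ 100^2 = 10000 ≡ 510 (mod 949)
10^8 ≡ 510^2 = 260100 ≡ 74 (mod 949)
10^16 ≡ 74^2 = 5476 ≡ 731 (mod 949)
10^32 ≡ 731^2 = 534361 ≡ 74 (mod 949)
10^64 ≡ 74^2 = 5476 ≡ 731 (mod 949)
10^128 ≡ 731^2 = 534361 ≡ 74 (mod 949)
10^256 ≡ 74^2 = 5476 ≡ 731 (mod 949)
10^512 ≡ 731^2 = 534361 ≡ 74 (mod 949)
948 = 512 + 256 + 128 + 32 + 16 + 4 in binary powers of 2.
So 10^948 ≡ 74 · 731 · 74 · 74 · 731 · 510 ≡ 729 (mod 949).
Since 729 ≠ 1, base 10 is a Fermat witness: 949 is composite.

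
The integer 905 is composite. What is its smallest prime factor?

5

905 is odd.
Digit sum 14, not divisible by 3.
Ends in 5: divisible by 5.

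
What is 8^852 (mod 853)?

8^1 ≡ 8 (mod 853)
8^2 ≡ 8^2 = 64 ≡ 64 (mod 853)
8^4 ≡ 64^2 = 4096 ≡ 684 (mod 853)
8^8 ≡ 684^2 = 467856 ≡ 412 (mod 853)
8^16 ≡ 412^2 = 169744 ≡ 850 (mod 853)
8^32 ≡ 850^2 = 722500 ≡ 9 (mod 853)
8^64 ≡ 9^2 = 81 ≡ 81 (mod 853)
8^128 ≡ 81^2 = 6561 ≡ 590 (mod 853)
8^256 ≡ 590^2 = 348100 ≡ 76 (mod 853)
8^512 ≡ 76^2 = 5776 ≡ 658 (mod 853)
852 = 512 + 256 + 64 + 16 + 4 in binary powers of 2.
So 8^852 ≡ 658 · 76 · 81 · 850 · 684 ≡ 1 (mod 853).
Since the result is 1, base 8 gives no evidence that 853 is composite.

1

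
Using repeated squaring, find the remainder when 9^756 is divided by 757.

1

9^1 ≡ 9 (mod 757)
9^2 ≡ 9^2 = 81 ≡ 81 (mod 757)
9^4 ≡ 81^2 = 6561 ≡ 505 (mod 757)
9^8 ≡ 505^2 = 255025 ≡ 673 (mod 757)
9^16 ≡ 673^2 = 452929 ≡ 243 (mod 757)
9^32 ≡ 243^2 = 59049 ≡ 3 (mod 757)
9^64 ≡ 3^2 = 9 ≡ 9 (mod 757)
9^128 ≡ 9^2 = 81 ≡ 81 (mod 757)
9^256 ≡ 81^2 = 6561 ≡ 505 (mod 757)
9^512 ≡ 505^2 = 255025 ≡ 673 (mod 757)
756 = 512 + 128 + 64 + 32 + 16 + 4 in binary powers of 2.
So 9^756 ≡ 673 · 81 · 9 · 3 · 243 · 505 ≡ 1 (mod 757).
Since the result is 1, base 9 gives no evidence that 757 is composite.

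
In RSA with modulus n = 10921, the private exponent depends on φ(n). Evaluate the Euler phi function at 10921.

10692

Factor: 10921 = 67 · 163.
φ(10921) = (67−1) · (163−1) = 66 · 162 = 10692.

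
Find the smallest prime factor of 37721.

67

37721 is odd.
Digit sum 20, not divisible by 3.
Ends in 1: not divisible by 5.
7: 37721 = 7·5388 + 5
11: 37721 = 11·3429 + 2
13: 37721 = 13·2901 + 8
17: 37721 = 17·2218 + 15
19: 37721 = 19·1985 + 6
23: 37721 = 23·1640 + 1
29: 37721 = 29·1300 + 21
31: 37721 = 31·1216 + 25
37: 37721 = 37·1019 + 18
41: 37721 = 41·920 + 1
43: 37721 = 43·877 + 10
47: 37721 = 47·802 + 27
53: 37721 = 53·711 + 38
59: 37721 = 59·639 + 20
61: 37721 = 61·618 + 23
67: 37721 = 67·563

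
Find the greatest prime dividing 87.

29

87 = 3 · 29
29 is prime.
So 87 = 3 · 29; the largest prime factor is 29.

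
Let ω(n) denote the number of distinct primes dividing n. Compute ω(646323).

646323 = 3 · 215441
215441 = 17 · 12673
12673 = 19 · 667
667 = 23 · 29
646323 = 3 · 17 · 19 · 23 · 29, which has 5 distinct prime factors.

5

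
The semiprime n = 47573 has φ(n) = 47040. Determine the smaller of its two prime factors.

113

φ(n) = (p−1)(q−1) = n − (p+q) + 1, so p + q = 47573 − 47040 + 1 = 534.
p and q are the roots of t² − 534t + 47573 = 0.
Discriminant: 534² − 4·47573 = 285156 − 190292 = 94864; √94864 = 308.
q = (534 − 308)/2 = 113, p = (534 + 308)/2 = 421.
Check: 113 · 421 = 47573.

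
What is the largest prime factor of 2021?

47

2021 = 43 · 47
47 is prime.
So 2021 = 43 · 47; the largest prime factor is 47.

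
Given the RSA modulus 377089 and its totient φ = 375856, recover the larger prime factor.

677

φ(n) = (p−1)(q−1) = n − (p+q) + 1, so p + q = 377089 − 375856 + 1 = 1234.
p and q are the roots of t² − 1234t + 377089 = 0.
Discriminant: 1234² − 4·377089 = 1522756 − 1508356 = 14400; √14400 = 120.
q = (1234 − 120)/2 = 557, p = (1234 + 120)/2 = 677.
Check: 557 · 677 = 377089.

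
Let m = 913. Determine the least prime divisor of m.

913 is odd.
Digit sum 13, not divisible by 3.
Ends in 3: not divisible by 5.
7: 913 = 7·130 + 3
11: 913 = 11·83

11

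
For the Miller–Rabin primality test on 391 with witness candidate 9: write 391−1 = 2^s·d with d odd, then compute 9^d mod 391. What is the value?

151

391 − 1 = 390 = 2^1 · 195, so d = 195.
9^1 ≡ 9 (mod 391)
9^2 ≡ 9^2 = 81 ≡ 81 (mod 391)
9^4 ≡ 81^2 = 6561 ≡ 305 (mod 391)
9^8 ≡ 305^2 = 93025 ≡ 358 (mod 391)
9^16 ≡ 358^2 = 128164 ≡ 307 (mod 391)
9^32 ≡ 307^2 = 94249 ≡ 18 (mod 391)
9^64 ≡ 18^2 = 324 ≡ 324 (mod 391)
9^128 ≡ 324^2 = 104976 ≡ 188 (mod 391)
195 = 128 + 64 + 2 + 1 in binary powers of 2.
So 9^195 ≡ 188 · 324 · 81 · 9 ≡ 151 (mod 391).
Squaring chain: 151; never reaches −1, so base 9 is a Miller–Rabin witness that 391 is composite.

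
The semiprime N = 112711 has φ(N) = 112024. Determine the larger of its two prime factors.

φ(n) = (p−1)(q−1) = n − (p+q) + 1, so p + q = 112711 − 112024 + 1 = 688.
p and q are the roots of t² − 688t + 112711 = 0.
Discriminant: 688² − 4·112711 = 473344 − 450844 = 22500; √22500 = 150.
q = (688 − 150)/2 = 269, p = (688 + 150)/2 = 419.
Check: 269 · 419 = 112711.

419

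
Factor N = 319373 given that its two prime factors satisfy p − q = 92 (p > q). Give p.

613

Since p = q + 92, we have 319373 = q(q + 92), so q² + 92q − 319373 = 0.
Discriminant: 92² + 4·319373 = 8464 + 1277492 = 1285956; √1285956 = 1134.
q = (−92 + 1134)/2 = 521, and p = q + 92 = 613.
Check: 521 · 613 = 319373.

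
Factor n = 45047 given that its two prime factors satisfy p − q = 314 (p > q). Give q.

107

Since p = q + 314, we have 45047 = q(q + 314), so q² + 314q − 45047 = 0.
Discriminant: 314² + 4·45047 = 98596 + 180188 = 278784; √278784 = 528.
q = (−314 + 528)/2 = 107, and p = q + 314 = 421.
Check: 107 · 421 = 45047.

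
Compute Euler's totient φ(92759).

Factor: 92759 = 23 · 37 · 109.
φ(92759) = (23−1) · (37−1) · (109−1) = 22 · 36 · 108 = 85536.

85536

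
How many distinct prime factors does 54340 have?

5

54340 = 2^2 · 13585
13585 = 5 · 2717
2717 = 11 · 247
247 = 13 · 19
54340 = 2^2 · 5 · 11 · 13 · 19, which has 5 distinct prime factors.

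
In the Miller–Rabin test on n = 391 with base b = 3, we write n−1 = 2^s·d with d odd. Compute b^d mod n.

282

391 − 1 = 390 = 2^1 · 195, so d = 195.
3^1 ≡ 3 (mod 391)
3^2 ≡ 3^2 = 9 ≡ 9 (mod 391)
3^4 ≡ 9^2 = 81 ≡ 81 (mod 391)
3^8 ≡ 81^2 = 6561 ≡ 305 (mod 391)
3^16 ≡ 305^2 = 93025 ≡ 358 (mod 391)
3^32 ≡ 358^2 = 128164 ≡ 307 (mod 391)
3^64 ≡ 307^2 = 94249 ≡ 18 (mod 391)
3^128 ≡ 18^2 = 324 ≡ 324 (mod 391)
195 = 128 + 64 + 2 + 1 in binary powers of 2.
So 3^195 ≡ 324 · 18 · 9 · 3 ≡ 282 (mod 391).
Squaring chain: 282; never reaches −1, so base 3 is a Miller–Rabin witness that 391 is composite.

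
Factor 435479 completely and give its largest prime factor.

435479 = 11 · 39589
39589 = 11 · 3599
3599 = 59 · 61
61 is prime.
So 435479 = 11^2 · 59 · 61; the largest prime factor is 61.

61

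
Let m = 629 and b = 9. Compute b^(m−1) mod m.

9^1 ≡ 9 (mod 629)
9^2 ≡ 9^2 = 81 ≡ 81 (mod 629)
9^4 ≡ 81^2 = 6561 ≡ 271 (mod 629)
9^8 ≡ 271^2 = 73441 ≡ 477 (mod 629)
9^16 ≡ 477^2 = 227529 ≡ 460 (mod 629)
9^32 ≡ 460^2 = 211600 ≡ 256 (mod 629)
9^64 ≡ 256^2 = 65536 ≡ 120 (mod 629)
9^128 ≡ 120^2 = 14400 ≡ 562 (mod 629)
9^256 ≡ 562^2 = 315844 ≡ 86 (mod 629)
9^512 ≡ 86^2 = 7396 ≡ 477 (mod 629)
628 = 512 + 64 + 32 + 16 + 4 in binary powers of 2.
So 9^628 ≡ 477 · 120 · 256 · 460 · 271 ≡ 16 (mod 629).
Since 16 ≠ 1, base 9 is a Fermat witness: 629 is composite.

16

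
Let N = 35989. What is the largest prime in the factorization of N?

73

35989 = 17 · 2117
2117 = 29 · 73
73 is prime.
So 35989 = 17 · 29 · 73; the largest prime factor is 73.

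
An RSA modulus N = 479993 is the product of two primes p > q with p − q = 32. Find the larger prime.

Since p = q + 32, we have 479993 = q(q + 32), so q² + 32q − 479993 = 0.
Discriminant: 32² + 4·479993 = 1024 + 1919972 = 1920996; √1920996 = 1386.
q = (−32 + 1386)/2 = 677, and p = q + 32 = 709.
Check: 677 · 709 = 479993.

709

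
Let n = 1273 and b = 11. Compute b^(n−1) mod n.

11^1 ≡ 11 (mod 1273)
11^2 ≡ 11^2 = 121 ≡ 121 (mod 1273)
11^4 ≡ 121^2 = 14641 ≡ 638 (mod 1273)
11^8 ≡ 638^2 = 407044 ≡ 957 (mod 1273)
11^16 ≡ 957^2 = 915849 ≡ 562 (mod 1273)
11^32 ≡ 562^2 = 315844 ≡ 140 (mod 1273)
11^64 ≡ 140^2 = 19600 ≡ 505 (mod 1273)
11^128 ≡ 505^2 = 255025 ≡ 425 (mod 1273)
11^256 ≡ 425^2 = 180625 ≡ 1132 (mod 1273)
11^512 ≡ 1132^2 = 1281424 ≡ 786 (mod 1273)
11^1024 ≡ 786^2 = 617796 ≡ 391 (mod 1273)
1272 = 1024 + 128 + 64 + 32 + 16 + 8 in binary powers of 2.
So 11^1272 ≡ 391 · 425 · 505 · 140 · 562 · 957 ≡ 533 (mod 1273).
Since 533 ≠ 1, base 11 is a Fermat witness: 1273 is composite.

533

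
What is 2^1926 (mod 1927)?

1540

2^1 ≡ 2 (mod 1927)
2^2 ≡ 2^2 = 4 ≡ 4 (mod 1927)
2^4 ≡ 4^2 = 16 ≡ 16 (mod 1927)
2^8 ≡ 16^2 = 256 ≡ 256 (mod 1927)
2^16 ≡ 256^2 = 65536 ≡ 18 (mod 1927)
2^32 ≡ 18^2 = 324 ≡ 324 (mod 1927)
2^64 ≡ 324^2 = 104976 ≡ 918 (mod 1927)
2^128 ≡ 918^2 = 842724 ≡ 625 (mod 1927)
2^256 ≡ 625^2 = 390625 ≡ 1371 (mod 1927)
2^512 ≡ 1371^2 = 1879641 ≡ 816 (mod 1927)
2^1024 ≡ 816^2 = 665856 ≡ 1041 (mod 1927)
1926 = 1024 + 512 + 256 + 128 + 4 + 2 in binary powers of 2.
So 2^1926 ≡ 1041 · 816 · 1371 · 625 · 16 · 4 ≡ 1540 (mod 1927).
Since 1540 ≠ 1, base 2 is a Fermat witness: 1927 is composite.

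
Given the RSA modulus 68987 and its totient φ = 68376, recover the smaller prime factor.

149

φ(n) = (p−1)(q−1) = n − (p+q) + 1, so p + q = 68987 − 68376 + 1 = 612.
p and q are the roots of t² − 612t + 68987 = 0.
Discriminant: 612² − 4·68987 = 374544 − 275948 = 98596; √98596 = 314.
q = (612 − 314)/2 = 149, p = (612 + 314)/2 = 463.
Check: 149 · 463 = 68987.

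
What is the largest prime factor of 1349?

1349 = 19 · 71
71 is prime.
So 1349 = 19 · 71; the largest prime factor is 71.

71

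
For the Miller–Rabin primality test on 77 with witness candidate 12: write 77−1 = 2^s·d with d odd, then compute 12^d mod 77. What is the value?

12

77 − 1 = 76 = 2^2 · 19, so d = 19.
12^1 ≡ 12 (mod 77)
12^2 ≡ 12^2 = 144 ≡ 67 (mod 77)
12^4 ≡ 67^2 = 4489 ≡ 23 (mod 77)
12^8 ≡ 23^2 = 529 ≡ 67 (mod 77)
12^16 ≡ 67^2 = 4489 ≡ 23 (mod 77)
19 = 16 + 2 + 1 in binary powers of 2.
So 12^19 ≡ 23 · 67 · 12 ≡ 12 (mod 77).
Squaring chain: 12 → 67; never reaches −1, so base 12 is a Miller–Rabin witness that 77 is composite.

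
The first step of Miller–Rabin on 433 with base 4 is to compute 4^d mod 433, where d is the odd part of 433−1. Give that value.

433 − 1 = 432 = 2^4 · 27, so d = 27.
4^1 ≡ 4 (mod 433)
4^2 ≡ 4^2 = 16 ≡ 16 (mod 433)
4^4 ≡ 16^2 = 256 ≡ 256 (mod 433)
4^8 ≡ 256^2 = 65536 ≡ 153 (mod 433)
4^16 ≡ 153^2 = 23409 ≡ 27 (mod 433)
27 = 16 + 8 + 2 + 1 in binary powers of 2.
So 4^27 ≡ 27 · 153 · 16 · 4 ≡ 254 (mod 433).
Squaring chain: 254 → 432 → 1 → 1; reaches −1, so base 4 does not prove 433 composite.

254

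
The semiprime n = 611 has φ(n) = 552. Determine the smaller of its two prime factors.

13

φ(n) = (p−1)(q−1) = n − (p+q) + 1, so p + q = 611 − 552 + 1 = 60.
p and q are the roots of t² − 60t + 611 = 0.
Discriminant: 60² − 4·611 = 3600 − 2444 = 1156; √1156 = 34.
q = (60 − 34)/2 = 13, p = (60 + 34)/2 = 47.
Check: 13 · 47 = 611.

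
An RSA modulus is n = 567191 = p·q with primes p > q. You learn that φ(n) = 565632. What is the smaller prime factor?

577

φ(n) = (p−1)(q−1) = n − (p+q) + 1, so p + q = 567191 − 565632 + 1 = 1560.
p and q are the roots of t² − 1560t + 567191 = 0.
Discriminant: 1560² − 4·567191 = 2433600 − 2268764 = 164836; √164836 = 406.
q = (1560 − 406)/2 = 577, p = (1560 + 406)/2 = 983.
Check: 577 · 983 = 567191.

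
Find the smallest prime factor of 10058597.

73

10058597 is odd.
Digit sum 35, not divisible by 3.
Ends in 7: not divisible by 5.
7: 10058597 = 7·1436942 + 3
11: 10058597 = 11·914417 + 10
13: 10058597 = 13·773738 + 3
17: 10058597 = 17·591682 + 3
19: 10058597 = 19·529399 + 16
23: 10058597 = 23·437330 + 7
29: 10058597 = 29·346848 + 5
31: 10058597 = 31·324470 + 27
37: 10058597 = 37·271853 + 36
41: 10058597 = 41·245331 + 26
43: 10058597 = 43·233920 + 37
47: 10058597 = 47·214012 + 33
53: 10058597 = 53·189784 + 45
59: 10058597 = 59·170484 + 41
61: 10058597 = 61·164895 + 2
67: 10058597 = 67·150128 + 21
71: 10058597 = 71·141670 + 27
73: 10058597 = 73·137789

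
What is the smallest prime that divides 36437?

83

36437 is odd.
Digit sum 23, not divisible by 3.
Ends in 7: not divisible by 5.
7: 36437 = 7·5205 + 2
11: 36437 = 11·3312 + 5
13: 36437 = 13·2802 + 11
17: 36437 = 17·2143 + 6
19: 36437 = 19·1917 + 14
23: 36437 = 23·1584 + 5
29: 36437 = 29·1256 + 13
31: 36437 = 31·1175 + 12
37: 36437 = 37·984 + 29
41: 36437 = 41·888 + 29
43: 36437 = 43·847 + 16
47: 36437 = 47·775 + 12
53: 36437 = 53·687 + 26
59: 36437 = 59·617 + 34
61: 36437 = 61·597 + 20
67: 36437 = 67·543 + 56
71: 36437 = 71·513 + 14
73: 36437 = 73·499 + 10
79: 36437 = 79·461 + 18
83: 36437 = 83·439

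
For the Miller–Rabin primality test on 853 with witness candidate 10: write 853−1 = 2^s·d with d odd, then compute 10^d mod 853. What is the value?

1

853 − 1 = 852 = 2^2 · 213, so d = 213.
10^1 ≡ 10 (mod 853)
10^2 ≡ 10^2 = 100 ≡ 100 (mod 853)
10^4 ≡ 100^2 = 10000 ≡ 617 (mod 853)
10^8 ≡ 617^2 = 380689 ≡ 251 (mod 853)
10^16 ≡ 251^2 = 63001 ≡ 732 (mod 853)
10^32 ≡ 732^2 = 535824 ≡ 140 (mod 853)
10^64 ≡ 140^2 = 19600 ≡ 834 (mod 853)
10^128 ≡ 834^2 = 695556 ≡ 361 (mod 853)
213 = 128 + 64 + 16 + 4 + 1 in binary powers of 2.
So 10^213 ≡ 361 · 834 · 732 · 617 · 10 ≡ 1 (mod 853).
Since 10^d ≡ 1 (mod 853), base 10 does not prove 853 composite.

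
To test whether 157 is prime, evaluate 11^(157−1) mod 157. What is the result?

11^1 ≡ 11 (mod 157)
11^2 ≡ 11^2 = 121 ≡ 121 (mod 157)
11^4 ≡ 121^2 = 14641 ≡ 40 (mod 157)
11^8 ≡ 40^2 = 1600 ≡ 30 (mod 157)
11^16 ≡ 30^2 = 900 ≡ 115 (mod 157)
11^32 ≡ 115^2 = 13225 ≡ 37 (mod 157)
11^64 ≡ 37^2 = 1369 ≡ 113 (mod 157)
11^128 ≡ 113^2 = 12769 ≡ 52 (mod 157)
156 = 128 + 16 + 8 + 4 in binary powers of 2.
So 11^156 ≡ 52 · 115 · 30 · 40 ≡ 1 (mod 157).
Since the result is 1, base 11 gives no evidence that 157 is composite.

1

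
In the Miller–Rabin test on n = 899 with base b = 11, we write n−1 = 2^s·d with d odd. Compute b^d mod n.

823

899 − 1 = 898 = 2^1 · 449, so d = 449.
11^1 ≡ 11 (mod 899)
11^2 ≡ 11^2 = 121 ≡ 121 (mod 899)
11^4 ≡ 121^2 = 14641 ≡ 257 (mod 899)
11^8 ≡ 257^2 = 66049 ≡ 422 (mod 899)
11^16 ≡ 422^2 = 178084 ≡ 82 (mod 899)
11^32 ≡ 82^2 = 6724 ≡ 431 (mod 899)
11^64 ≡ 431^2 = 185761 ≡ 567 (mod 899)
11^128 ≡ 567^2 = 321489 ≡ 546 (mod 899)
11^256 ≡ 546^2 = 298116 ≡ 547 (mod 899)
449 = 256 + 128 + 64 + 1 in binary powers of 2.
So 11^449 ≡ 547 · 546 · 567 · 11 ≡ 823 (mod 899).
Squaring chain: 823; never reaches −1, so base 11 is a Miller–Rabin witness that 899 is composite.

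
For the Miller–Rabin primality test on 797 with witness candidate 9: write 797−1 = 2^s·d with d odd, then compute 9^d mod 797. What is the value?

797 − 1 = 796 = 2^2 · 199, so d = 199.
9^1 ≡ 9 (mod 797)
9^2 ≡ 9^2 = 81 ≡ 81 (mod 797)
9^4 ≡ 81^2 = 6561 ≡ 185 (mod 797)
9^8 ≡ 185^2 = 34225 ≡ 751 (mod 797)
9^16 ≡ 751^2 = 564001 ≡ 522 (mod 797)
9^32 ≡ 522^2 = 272484 ≡ 707 (mod 797)
9^64 ≡ 707^2 = 499849 ≡ 130 (mod 797)
9^128 ≡ 130^2 = 16900 ≡ 163 (mod 797)
199 = 128 + 64 + 4 + 2 + 1 in binary powers of 2.
So 9^199 ≡ 163 · 130 · 185 · 81 · 9 ≡ 796 (mod 797).
Since 9^d ≡ 796 (mod 797), base 9 does not prove 797 composite.

796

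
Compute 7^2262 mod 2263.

7^1 ≡ 7 (mod 2263)
7^2 ≡ 7^2 = 49 ≡ 49 (mod 2263)
7^4 ≡ 49^2 = 2401 ≡ 138 (mod 2263)
7^8 ≡ 138^2 = 19044 ≡ 940 (mod 2263)
7^16 ≡ 940^2 = 883600 ≡ 1030 (mod 2263)
7^32 ≡ 1030^2 = 1060900 ≡ 1816 (mod 2263)
7^64 ≡ 1816^2 = 3297856 ≡ 665 (mod 2263)
7^128 ≡ 665^2 = 442225 ≡ 940 (mod 2263)
7^256 ≡ 940^2 = 883600 ≡ 1030 (mod 2263)
7^512 ≡ 1030^2 = 1060900 ≡ 1816 (mod 2263)
7^1024 ≡ 1816^2 = 3297856 ≡ 665 (mod 2263)
7^2048 ≡ 665^2 = 442225 ≡ 940 (mod 2263)
2262 = 2048 + 128 + 64 + 16 + 4 + 2 in binary powers of 2.
So 7^2262 ≡ 940 · 940 · 665 · 1030 · 138 · 49 ≡ 1287 (mod 2263).
Since 1287 ≠ 1, base 7 is a Fermat witness: 2263 is composite.

1287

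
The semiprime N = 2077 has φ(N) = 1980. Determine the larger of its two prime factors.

67

φ(n) = (p−1)(q−1) = n − (p+q) + 1, so p + q = 2077 − 1980 + 1 = 98.
p and q are the roots of t² − 98t + 2077 = 0.
Discriminant: 98² − 4·2077 = 9604 − 8308 = 1296; √1296 = 36.
q = (98 − 36)/2 = 31, p = (98 + 36)/2 = 67.
Check: 31 · 67 = 2077.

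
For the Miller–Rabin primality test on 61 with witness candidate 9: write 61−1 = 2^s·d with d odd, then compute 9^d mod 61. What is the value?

61 − 1 = 60 = 2^2 · 15, so d = 15.
9^1 ≡ 9 (mod 61)
9^2 ≡ 9^2 = 81 ≡ 20 (mod 61)
9^4 ≡ 20^2 = 400 ≡ 34 (mod 61)
9^8 ≡ 34^2 = 1156 ≡ 58 (mod 61)
15 = 8 + 4 + 2 + 1 in binary powers of 2.
So 9^15 ≡ 58 · 34 · 20 · 9 ≡ 1 (mod 61).
Since 9^d ≡ 1 (mod 61), base 9 does not prove 61 composite.

1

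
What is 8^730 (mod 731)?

8^1 ≡ 8 (mod 731)
8^2 ≡ 8^2 = 64 ≡ 64 (mod 731)
8^4 ≡ 64^2 = 4096 ≡ 441 (mod 731)
8^8 ≡ 441^2 = 194481 ≡ 35 (mod 731)
8^16 ≡ 35^2 = 1225 ≡ 494 (mod 731)
8^32 ≡ 494^2 = 244036 ≡ 613 (mod 731)
8^64 ≡ 613^2 = 375769 ≡ 35 (mod 731)
8^128 ≡ 35^2 = 1225 ≡ 494 (mod 731)
8^256 ≡ 494^2 = 244036 ≡ 613 (mod 731)
8^512 ≡ 613^2 = 375769 ≡ 35 (mod 731)
730 = 512 + 128 + 64 + 16 + 8 + 2 in binary powers of 2.
So 8^730 ≡ 35 · 494 · 35 · 494 · 35 · 64 ≡ 64 (mod 731).
Since 64 ≠ 1, base 8 is a Fermat witness: 731 is composite.

64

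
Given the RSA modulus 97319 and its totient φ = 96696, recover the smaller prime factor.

307

φ(n) = (p−1)(q−1) = n − (p+q) + 1, so p + q = 97319 − 96696 + 1 = 624.
p and q are the roots of t² − 624t + 97319 = 0.
Discriminant: 624² − 4·97319 = 389376 − 389276 = 100; √100 = 10.
q = (624 − 10)/2 = 307, p = (624 + 10)/2 = 317.
Check: 307 · 317 = 97319.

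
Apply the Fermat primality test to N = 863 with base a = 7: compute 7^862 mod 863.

7^1 ≡ 7 (mod 863)
7^2 ≡ 7^2 = 49 ≡ 49 (mod 863)
7^4 ≡ 49^2 = 2401 ≡ 675 (mod 863)
7^8 ≡ 675^2 = 455625 ≡ 824 (mod 863)
7^16 ≡ 824^2 = 678976 ≡ 658 (mod 863)
7^32 ≡ 658^2 = 432964 ≡ 601 (mod 863)
7^64 ≡ 601^2 = 361201 ≡ 467 (mod 863)
7^128 ≡ 467^2 = 218089 ≡ 613 (mod 863)
7^256 ≡ 613^2 = 375769 ≡ 364 (mod 863)
7^512 ≡ 364^2 = 132496 ≡ 457 (mod 863)
862 = 512 + 256 + 64 + 16 + 8 + 4 + 2 in binary powers of 2.
So 7^862 ≡ 457 · 364 · 467 · 658 · 824 · 675 · 49 ≡ 1 (mod 863).
Since the result is 1, base 7 gives no evidence that 863 is composite.

1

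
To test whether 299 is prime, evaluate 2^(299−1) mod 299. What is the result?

140

2^1 ≡ 2 (mod 299)
2^2 ≡ 2^2 = 4 ≡ 4 (mod 299)
2^4 ≡ 4^2 = 16 ≡ 16 (mod 299)
2^8 ≡ 16^2 = 256 ≡ 256 (mod 299)
2^16 ≡ 256^2 = 65536 ≡ 55 (mod 299)
2^32 ≡ 55^2 = 3025 ≡ 35 (mod 299)
2^64 ≡ 35^2 = 1225 ≡ 29 (mod 299)
2^128 ≡ 29^2 = 841 ≡ 243 (mod 299)
2^256 ≡ 243^2 = 59049 ≡ 146 (mod 299)
298 = 256 + 32 + 8 + 2 in binary powers of 2.
So 2^298 ≡ 146 · 35 · 256 · 4 ≡ 140 (mod 299).
Since 140 ≠ 1, base 2 is a Fermat witness: 299 is composite.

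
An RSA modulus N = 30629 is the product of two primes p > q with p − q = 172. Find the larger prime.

Since p = q + 172, we have 30629 = q(q + 172), so q² + 172q − 30629 = 0.
Discriminant: 172² + 4·30629 = 29584 + 122516 = 152100; √152100 = 390.
q = (−172 + 390)/2 = 109, and p = q + 172 = 281.
Check: 109 · 281 = 30629.

281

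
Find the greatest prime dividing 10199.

10199 = 7 · 1457
1457 = 31 · 47
47 is prime.
So 10199 = 7 · 31 · 47; the largest prime factor is 47.

47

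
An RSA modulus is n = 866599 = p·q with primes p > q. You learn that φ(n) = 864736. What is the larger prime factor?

φ(n) = (p−1)(q−1) = n − (p+q) + 1, so p + q = 866599 − 864736 + 1 = 1864.
p and q are the roots of t² − 1864t + 866599 = 0.
Discriminant: 1864² − 4·866599 = 3474496 − 3466396 = 8100; √8100 = 90.
q = (1864 − 90)/2 = 887, p = (1864 + 90)/2 = 977.
Check: 887 · 977 = 866599.

977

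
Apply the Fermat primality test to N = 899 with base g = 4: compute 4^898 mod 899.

219

4^1 ≡ 4 (mod 899)
4^2 ≡ 4^2 = 16 ≡ 16 (mod 899)
4^4 ≡ 16^2 = 256 ≡ 256 (mod 899)
4^8 ≡ 256^2 = 65536 ≡ 808 (mod 899)
4^16 ≡ 808^2 = 652864 ≡ 190 (mod 899)
4^32 ≡ 190^2 = 36100 ≡ 140 (mod 899)
4^64 ≡ 140^2 = 19600 ≡ 721 (mod 899)
4^128 ≡ 721^2 = 519841 ≡ 219 (mod 899)
4^256 ≡ 219^2 = 47961 ≡ 314 (mod 899)
4^512 ≡ 314^2 = 98596 ≡ 605 (mod 899)
898 = 512 + 256 + 128 + 2 in binary powers of 2.
So 4^898 ≡ 605 · 314 · 219 · 16 ≡ 219 (mod 899).
Since 219 ≠ 1, base 4 is a Fermat witness: 899 is composite.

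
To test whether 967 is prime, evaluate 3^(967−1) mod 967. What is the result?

3^1 ≡ 3 (mod 967)
3^2 ≡ 3^2 = 9 ≡ 9 (mod 967)
3^4 ≡ 9^2 = 81 ≡ 81 (mod 967)
3^8 ≡ 81^2 = 6561 ≡ 759 (mod 967)
3^16 ≡ 759^2 = 576081 ≡ 716 (mod 967)
3^32 ≡ 716^2 = 512656 ≡ 146 (mod 967)
3^64 ≡ 146^2 = 21316 ≡ 42 (mod 967)
3^128 ≡ 42^2 = 1764 ≡ 797 (mod 967)
3^256 ≡ 797^2 = 635209 ≡ 857 (mod 967)
3^512 ≡ 857^2 = 734449 ≡ 496 (mod 967)
966 = 512 + 256 + 128 + 64 + 4 + 2 in binary powers of 2.
So 3^966 ≡ 496 · 857 · 797 · 42 · 81 · 9 ≡ 1 (mod 967).
Since the result is 1, base 3 gives no evidence that 967 is composite.

1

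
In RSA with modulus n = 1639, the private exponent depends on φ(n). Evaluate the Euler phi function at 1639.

Factor: 1639 = 11 · 149.
φ(1639) = (11−1) · (149−1) = 10 · 148 = 1480.

1480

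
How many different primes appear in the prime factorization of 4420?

4420 = 2^2 · 1105
1105 = 5 · 221
221 = 13 · 17
4420 = 2^2 · 5 · 13 · 17, which has 4 distinct prime factors.

4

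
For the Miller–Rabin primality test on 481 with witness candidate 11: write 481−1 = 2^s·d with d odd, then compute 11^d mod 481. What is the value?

481 − 1 = 480 = 2^5 · 15, so d = 15.
11^1 ≡ 11 (mod 481)
11^2 ≡ 11^2 = 121 ≡ 121 (mod 481)
11^4 ≡ 121^2 = 14641 ≡ 211 (mod 481)
11^8 ≡ 211^2 = 44521 ≡ 269 (mod 481)
15 = 8 + 4 + 2 + 1 in binary powers of 2.
So 11^15 ≡ 269 · 211 · 121 · 11 ≡ 369 (mod 481).
Squaring chain: 369 → 38 → 1 → 1 → 1; never reaches −1, so base 11 is a Miller–Rabin witness that 481 is composite.

369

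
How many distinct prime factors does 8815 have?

8815 = 5 · 1763
1763 = 41 · 43
8815 = 5 · 41 · 43, which has 3 distinct prime factors.

3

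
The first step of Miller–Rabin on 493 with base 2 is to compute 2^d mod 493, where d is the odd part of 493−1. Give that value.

76

493 − 1 = 492 = 2^2 · 123, so d = 123.
2^1 ≡ 2 (mod 493)
2^2 ≡ 2^2 = 4 ≡ 4 (mod 493)
2^4 ≡ 4^2 = 16 ≡ 16 (mod 493)
2^8 ≡ 16^2 = 256 ≡ 256 (mod 493)
2^16 ≡ 256^2 = 65536 ≡ 460 (mod 493)
2^32 ≡ 460^2 = 211600 ≡ 103 (mod 493)
2^64 ≡ 103^2 = 10609 ≡ 256 (mod 493)
123 = 64 + 32 + 16 + 8 + 2 + 1 in binary powers of 2.
So 2^123 ≡ 256 · 103 · 460 · 256 · 4 · 2 ≡ 76 (mod 493).
Squaring chain: 76 → 353; never reaches −1, so base 2 is a Miller–Rabin witness that 493 is composite.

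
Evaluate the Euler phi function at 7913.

7680

Factor: 7913 = 41 · 193.
φ(7913) = (41−1) · (193−1) = 40 · 192 = 7680.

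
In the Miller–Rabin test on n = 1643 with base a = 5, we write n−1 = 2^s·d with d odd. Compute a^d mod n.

1643 − 1 = 1642 = 2^1 · 821, so d = 821.
5^1 ≡ 5 (mod 1643)
5^2 ≡ 5^2 = 25 ≡ 25 (mod 1643)
5^4 ≡ 25^2 = 625 ≡ 625 (mod 1643)
5^8 ≡ 625^2 = 390625 ≡ 1234 (mod 1643)
5^16 ≡ 1234^2 = 1522756 ≡ 1338 (mod 1643)
5^32 ≡ 1338^2 = 1790244 ≡ 1017 (mod 1643)
5^64 ≡ 1017^2 = 1034289 ≡ 842 (mod 1643)
5^128 ≡ 842^2 = 708964 ≡ 831 (mod 1643)
5^256 ≡ 831^2 = 690561 ≡ 501 (mod 1643)
5^512 ≡ 501^2 = 251001 ≡ 1265 (mod 1643)
821 = 512 + 256 + 32 + 16 + 4 + 1 in binary powers of 2.
So 5^821 ≡ 1265 · 501 · 1017 · 1338 · 625 · 5 ≡ 273 (mod 1643).
Squaring chain: 273; never reaches −1, so base 5 is a Miller–Rabin witness that 1643 is composite.

273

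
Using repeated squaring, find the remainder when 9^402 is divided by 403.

157

9^1 ≡ 9 (mod 403)
9^2 ≡ 9^2 = 81 ≡ 81 (mod 403)
9^4 ≡ 81^2 = 6561 ≡ 113 (mod 403)
9^8 ≡ 113^2 = 12769 ≡ 276 (mod 403)
9^16 ≡ 276^2 = 76176 ≡ 9 (mod 403)
9^32 ≡ 9^2 = 81 ≡ 81 (mod 403)
9^64 ≡ 81^2 = 6561 ≡ 113 (mod 403)
9^128 ≡ 113^2 = 12769 ≡ 276 (mod 403)
9^256 ≡ 276^2 = 76176 ≡ 9 (mod 403)
402 = 256 + 128 + 16 + 2 in binary powers of 2.
So 9^402 ≡ 9 · 276 · 9 · 81 ≡ 157 (mod 403).
Since 157 ≠ 1, base 9 is a Fermat witness: 403 is composite.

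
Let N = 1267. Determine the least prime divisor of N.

7

1267 is odd.
Digit sum 16, not divisible by 3.
Ends in 7: not divisible by 5.
7: 1267 = 7·181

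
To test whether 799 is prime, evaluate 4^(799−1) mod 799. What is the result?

4^1 ≡ 4 (mod 799)
4^2 ≡ 4^2 = 16 ≡ 16 (mod 799)
4^4 ≡ 16^2 = 256 ≡ 256 (mod 799)
4^8 ≡ 256^2 = 65536 ≡ 18 (mod 799)
4^16 ≡ 18^2 = 324 ≡ 324 (mod 799)
4^32 ≡ 324^2 = 104976 ≡ 307 (mod 799)
4^64 ≡ 307^2 = 94249 ≡ 766 (mod 799)
4^128 ≡ 766^2 = 586756 ≡ 290 (mod 799)
4^256 ≡ 290^2 = 84100 ≡ 205 (mod 799)
4^512 ≡ 205^2 = 42025 ≡ 477 (mod 799)
798 = 512 + 256 + 16 + 8 + 4 + 2 in binary powers of 2.
So 4^798 ≡ 477 · 205 · 324 · 18 · 256 · 16 ≡ 747 (mod 799).
Since 747 ≠ 1, base 4 is a Fermat witness: 799 is composite.

747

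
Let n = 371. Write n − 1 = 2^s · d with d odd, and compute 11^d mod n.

371 − 1 = 370 = 2^1 · 185, so d = 185.
11^1 ≡ 11 (mod 371)
11^2 ≡ 11^2 = 121 ≡ 121 (mod 371)
11^4 ≡ 121^2 = 14641 ≡ 172 (mod 371)
11^8 ≡ 172^2 = 29584 ≡ 275 (mod 371)
11^16 ≡ 275^2 = 75625 ≡ 312 (mod 371)
11^32 ≡ 312^2 = 97344 ≡ 142 (mod 371)
11^64 ≡ 142^2 = 20164 ≡ 130 (mod 371)
11^128 ≡ 130^2 = 16900 ≡ 205 (mod 371)
185 = 128 + 32 + 16 + 8 + 1 in binary powers of 2.
So 11^185 ≡ 205 · 142 · 312 · 275 · 11 ≡ 324 (mod 371).
Squaring chain: 324; never reaches −1, so base 11 is a Miller–Rabin witness that 371 is composite.

324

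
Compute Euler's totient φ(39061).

34320

Factor: 39061 = 11 · 53 · 67.
φ(39061) = (11−1) · (53−1) · (67−1) = 10 · 52 · 66 = 34320.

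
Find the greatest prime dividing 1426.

31

1426 = 2 · 713
713 = 23 · 31
31 is prime.
So 1426 = 2 · 23 · 31; the largest prime factor is 31.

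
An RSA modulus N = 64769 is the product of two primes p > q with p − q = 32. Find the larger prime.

Since p = q + 32, we have 64769 = q(q + 32), so q² + 32q − 64769 = 0.
Discriminant: 32² + 4·64769 = 1024 + 259076 = 260100; √260100 = 510.
q = (−32 + 510)/2 = 239, and p = q + 32 = 271.
Check: 239 · 271 = 64769.

271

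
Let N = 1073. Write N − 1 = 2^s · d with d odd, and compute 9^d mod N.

863

1073 − 1 = 1072 = 2^4 · 67, so d = 67.
9^1 ≡ 9 (mod 1073)
9^2 ≡ 9^2 = 81 ≡ 81 (mod 1073)
9^4 ≡ 81^2 = 6561 ≡ 123 (mod 1073)
9^8 ≡ 123^2 = 15129 ≡ 107 (mod 1073)
9^16 ≡ 107^2 = 11449 ≡ 719 (mod 1073)
9^32 ≡ 719^2 = 516961 ≡ 848 (mod 1073)
9^64 ≡ 848^2 = 719104 ≡ 194 (mod 1073)
67 = 64 + 2 + 1 in binary powers of 2.
So 9^67 ≡ 194 · 81 · 9 ≡ 863 (mod 1073).
Squaring chain: 863 → 107 → 719 → 848; never reaches −1, so base 9 is a Miller–Rabin witness that 1073 is composite.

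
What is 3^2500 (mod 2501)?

3^1 ≡ 3 (mod 2501)
3^2 ≡ 3^2 = 9 ≡ 9 (mod 2501)
3^4 ≡ 9^2 = 81 ≡ 81 (mod 2501)
3^8 ≡ 81^2 = 6561 ≡ 1559 (mod 2501)
3^16 ≡ 1559^2 = 2430481 ≡ 2010 (mod 2501)
3^32 ≡ 2010^2 = 4040100 ≡ 985 (mod 2501)
3^64 ≡ 985^2 = 970225 ≡ 2338 (mod 2501)
3^128 ≡ 2338^2 = 5466244 ≡ 1559 (mod 2501)
3^256 ≡ 1559^2 = 2430481 ≡ 2010 (mod 2501)
3^512 ≡ 2010^2 = 4040100 ≡ 985 (mod 2501)
3^1024 ≡ 985^2 = 970225 ≡ 2338 (mod 2501)
3^2048 ≡ 2338^2 = 5466244 ≡ 1559 (mod 2501)
2500 = 2048 + 256 + 128 + 64 + 4 in binary powers of 2.
So 3^2500 ≡ 1559 · 2010 · 1559 · 2338 · 81 ≡ 245 (mod 2501).
Since 245 ≠ 1, base 3 is a Fermat witness: 2501 is composite.

245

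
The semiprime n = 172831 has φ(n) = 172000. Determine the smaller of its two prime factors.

401

φ(n) = (p−1)(q−1) = n − (p+q) + 1, so p + q = 172831 − 172000 + 1 = 832.
p and q are the roots of t² − 832t + 172831 = 0.
Discriminant: 832² − 4·172831 = 692224 − 691324 = 900; √900 = 30.
q = (832 − 30)/2 = 401, p = (832 + 30)/2 = 431.
Check: 401 · 431 = 172831.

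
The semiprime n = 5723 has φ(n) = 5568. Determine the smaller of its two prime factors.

59

φ(n) = (p−1)(q−1) = n − (p+q) + 1, so p + q = 5723 − 5568 + 1 = 156.
p and q are the roots of t² − 156t + 5723 = 0.
Discriminant: 156² − 4·5723 = 24336 − 22892 = 1444; √1444 = 38.
q = (156 − 38)/2 = 59, p = (156 + 38)/2 = 97.
Check: 59 · 97 = 5723.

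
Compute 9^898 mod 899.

545

9^1 ≡ 9 (mod 899)
9^2 ≡ 9^2 = 81 ≡ 81 (mod 899)
9^4 ≡ 81^2 = 6561 ≡ 268 (mod 899)
9^8 ≡ 268^2 = 71824 ≡ 803 (mod 899)
9^16 ≡ 803^2 = 644809 ≡ 226 (mod 899)
9^32 ≡ 226^2 = 51076 ≡ 732 (mod 899)
9^64 ≡ 732^2 = 535824 ≡ 20 (mod 899)
9^128 ≡ 20^2 = 400 ≡ 400 (mod 899)
9^256 ≡ 400^2 = 160000 ≡ 877 (mod 899)
9^512 ≡ 877^2 = 769129 ≡ 484 (mod 899)
898 = 512 + 256 + 128 + 2 in binary powers of 2.
So 9^898 ≡ 484 · 877 · 400 · 81 ≡ 545 (mod 899).
Since 545 ≠ 1, base 9 is a Fermat witness: 899 is composite.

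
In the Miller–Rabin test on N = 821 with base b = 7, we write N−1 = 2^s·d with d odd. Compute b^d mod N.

821 − 1 = 820 = 2^2 · 205, so d = 205.
7^1 ≡ 7 (mod 821)
7^2 ≡ 7^2 = 49 ≡ 49 (mod 821)
7^4 ≡ 49^2 = 2401 ≡ 759 (mod 821)
7^8 ≡ 759^2 = 576081 ≡ 560 (mod 821)
7^16 ≡ 560^2 = 313600 ≡ 799 (mod 821)
7^32 ≡ 799^2 = 638401 ≡ 484 (mod 821)
7^64 ≡ 484^2 = 234256 ≡ 271 (mod 821)
7^128 ≡ 271^2 = 73441 ≡ 372 (mod 821)
205 = 128 + 64 + 8 + 4 + 1 in binary powers of 2.
So 7^205 ≡ 372 · 271 · 560 · 759 · 7 ≡ 820 (mod 821).
Since 7^d ≡ 820 (mod 821), base 7 does not prove 821 composite.

820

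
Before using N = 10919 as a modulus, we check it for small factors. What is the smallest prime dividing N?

10919 is odd.
Digit sum 20, not divisible by 3.
Ends in 9: not divisible by 5.
7: 10919 = 7·1559 + 6
11: 10919 = 11·992 + 7
13: 10919 = 13·839 + 12
17: 10919 = 17·642 + 5
19: 10919 = 19·574 + 13
23: 10919 = 23·474 + 17
29: 10919 = 29·376 + 15
31: 10919 = 31·352 + 7
37: 10919 = 37·295 + 4
41: 10919 = 41·266 + 13
43: 10919 = 43·253 + 40
47: 10919 = 47·232 + 15
53: 10919 = 53·206 + 1
59: 10919 = 59·185 + 4
61: 10919 = 61·179

61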